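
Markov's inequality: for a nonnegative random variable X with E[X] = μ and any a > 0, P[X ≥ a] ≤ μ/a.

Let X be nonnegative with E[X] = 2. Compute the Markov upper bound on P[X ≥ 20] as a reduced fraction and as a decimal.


μ = E[X] = 2, a = 20.
Markov: P[X ≥ 20] ≤ μ/a = (2)/20 = 1/10.
Numerically: ≈ 0.10000.
(Since a = 20 > μ = 2.00000, the bound 1/10 is < 1 and informative.)

P[X ≥ 20] ≤ 1/10 ≈ 0.10000.


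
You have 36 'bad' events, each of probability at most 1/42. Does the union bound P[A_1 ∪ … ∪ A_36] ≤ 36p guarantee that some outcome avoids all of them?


Union bound: P[∪_{i=1}^{36} A_i] ≤ Σ_i P[A_i] ≤ 36·p = 36·(1/42) = 6/7.
Numerically: 6/7 ≈ 0.857143.
Is 6/7 < 1? YES.
Since P[∪ A_i] ≤ 6/7 < 1, the complement has P[∩ A_i^c] ≥ 1 − 6/7 = 1/7 > 0, so some outcome avoids every A_i.

36·p = 6/7 ≈ 0.857143; existence CERTIFIED by the union bound.


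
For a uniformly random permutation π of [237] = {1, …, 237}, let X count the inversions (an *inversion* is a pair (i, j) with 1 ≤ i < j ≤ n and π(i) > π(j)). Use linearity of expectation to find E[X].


Write X = Σ X_I over the C(237, 2) = 27966 pairs i < j, with X_I the indicator of one inversion.
There are 27966 indicators.
For each fixed pair i < j, the values π(i) and π(j) are two distinct elements of {1, …, 237} in uniformly random order; by symmetry P[π(i) > π(j)] = 1/2.
By linearity: E[X] = 27966 · (1/2) = C(237, 2) · (1/2) = 27966/2 = 13983 ≈ 13983.00000.

E[X] = 13983 = 13983.00000.


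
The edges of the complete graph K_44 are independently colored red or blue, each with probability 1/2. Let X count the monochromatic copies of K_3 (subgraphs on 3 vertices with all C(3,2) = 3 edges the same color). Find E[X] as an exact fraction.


Let X = Σ_S X_S over the C(44, 3) = 13244 subsets S of size 3, where X_S = 1 if the K_3 on S is monochromatic.
For a fixed S, the K_3 on S has C(3, 2) = 3 edges. P[all 3 edges red] = (1/2)^3, and likewise for blue, so P[monochromatic] = 2·(1/2)^3 = 2^{1 − 3} = 1/4.
Summing: E[X] = C(44, 3) · 2^{1 − 3} = 13244 · 1/4 = 3311.
Numerically: E[X] ≈ 3311.00000.

E[X] = C(44,3)·2^(1−C(3,2)) = 3311 ≈ 3311.00000.


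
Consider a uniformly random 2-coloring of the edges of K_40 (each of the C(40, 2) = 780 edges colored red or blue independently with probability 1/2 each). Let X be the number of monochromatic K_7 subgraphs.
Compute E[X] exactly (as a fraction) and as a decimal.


Let X = Σ_S X_S over the C(40, 7) = 18643560 subsets S of size 7, where X_S = 1 if the K_7 on S is monochromatic.
For a fixed S, the K_7 on S has C(7, 2) = 21 edges. P[all 21 edges red] = (1/2)^21, and likewise for blue, so P[monochromatic] = 2·(1/2)^21 = 2^{1 − 21} = 1/1048576.
By linearity: E[X] = C(40, 7) · 2^{1 − 21} = 18643560 · 1/1048576 = 2330445/131072.
Numerically: E[X] ≈ 17.780.

E[X] = C(40,7)·2^(1−C(7,2)) = 2330445/131072 ≈ 17.780.


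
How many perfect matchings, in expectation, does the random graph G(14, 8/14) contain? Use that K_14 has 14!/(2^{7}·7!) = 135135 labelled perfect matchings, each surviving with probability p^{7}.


K_14 has 14!/(2^{7}·7!) = 135135 labelled perfect matchings.
For each such perfect matching H, let X_H = 1 if all 7 edges of H are present in G. Then P[X_H = 1] = p^{7} = (4/7)^{7} = 16384/823543.
By linearity of expectation: E[X] = Σ_H E[X_H] = 135135 · p^{7} = 135135 · 16384/823543 = 316293120/117649.
Numerically: E[X] ≈ 2688.

E[X] = 135135 · (4/7)^{7} = 316293120/117649 ≈ 2688.


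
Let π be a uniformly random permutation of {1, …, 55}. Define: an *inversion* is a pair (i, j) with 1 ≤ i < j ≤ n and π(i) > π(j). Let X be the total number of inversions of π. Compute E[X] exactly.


Write X = Σ X_I over the C(55, 2) = 1485 pairs i < j, with X_I the indicator of one inversion.
There are 1485 indicators.
For each fixed pair i < j, the values π(i) and π(j) are two distinct elements of {1, …, 55} in uniformly random order; by symmetry P[π(i) > π(j)] = 1/2.
By linearity: E[X] = 1485 · (1/2) = C(55, 2) · (1/2) = 1485/2 = 1485/2 ≈ 742.500.

E[X] = 1485/2 = 742.500.


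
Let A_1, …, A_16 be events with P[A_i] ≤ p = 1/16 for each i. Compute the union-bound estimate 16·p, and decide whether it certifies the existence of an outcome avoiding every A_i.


Union bound: P[∪_{i=1}^{16} A_i] ≤ Σ_i P[A_i] ≤ 16·p = 16·(1/16) = 1.
Numerically: 1 ≈ 1.0000000.
Is 1 < 1? NO.
Since the bound 1 is ≥ 1, the union bound is uninformative here; it does NOT by itself certify existence.

16·p = 1 ≈ 1.0000000; existence NOT certified by the union bound.


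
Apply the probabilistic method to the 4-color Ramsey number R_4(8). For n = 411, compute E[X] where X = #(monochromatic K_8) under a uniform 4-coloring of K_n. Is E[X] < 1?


E[X] = C(411, 8) · 4^{1 − 28} = 18855821462126715 · 4^{−27} = 18855821462126715/18014398509481984.
As a reduced fraction: E[X] = 18855821462126715/18014398509481984 ≈ 1.0467.
Is E[X] < 1? NO.
Since E[X] ≥ 1, the first-moment bound is inconclusive at n = 411; it does NOT by itself certify R_4(8) > 411.

E[X] = 18855821462126715/18014398509481984 ≈ 1.0467; E[X] ≥ 1; first-moment method inconclusive here.


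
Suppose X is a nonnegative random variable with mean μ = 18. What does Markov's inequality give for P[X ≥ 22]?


μ = E[X] = 18, a = 22.
Markov: P[X ≥ 22] ≤ μ/a = (18)/22 = 9/11.
Numerically: ≈ 0.818.
(Since a = 22 > μ = 18.000, the bound 9/11 is < 1 and informative.)

P[X ≥ 22] ≤ 9/11 ≈ 0.818.


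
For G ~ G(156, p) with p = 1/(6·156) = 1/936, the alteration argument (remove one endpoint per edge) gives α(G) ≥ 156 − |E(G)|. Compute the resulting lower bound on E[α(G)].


E[|E(G)|] = C(156, 2)·p = 12090 · (1/936) = 155/12.
E[α(G)] ≥ n − E[|E(G)|] = 156 − 155/12 = 1717/12.
Numerically: ≈ 143.083.
(This is only a lower bound; the true E[α(G)] may be larger.)

E[α(G)] ≥ 1717/12 ≈ 143.083.


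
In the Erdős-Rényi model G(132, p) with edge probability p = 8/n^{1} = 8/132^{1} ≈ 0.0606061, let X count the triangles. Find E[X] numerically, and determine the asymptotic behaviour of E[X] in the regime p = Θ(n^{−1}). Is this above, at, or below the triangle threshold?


Number of potential triangles: C(132, 3) = 374660.
Each occurs with probability p³ ≈ (0.0606061)³ ≈ 2.22611793e-04.
By linearity: E[X] = C(132, 3)·p³ ≈ 374660 · 2.22611793e-04 ≈ 83.403734.
Here α = 1, so p = 8/n is exactly at the triangle threshold p ~ 1/n. Asymptotically E[X] → c³/6 = 8³/6 = 256/3 ≈ 85.333333, a bounded constant. In this regime the triangle count is asymptotically Poisson(c³/6).

E[X] ≈ 83.403734; in regime p = Θ(1/n^{1}) E[X] stays bounded (at the triangle threshold p ~ 1/n).


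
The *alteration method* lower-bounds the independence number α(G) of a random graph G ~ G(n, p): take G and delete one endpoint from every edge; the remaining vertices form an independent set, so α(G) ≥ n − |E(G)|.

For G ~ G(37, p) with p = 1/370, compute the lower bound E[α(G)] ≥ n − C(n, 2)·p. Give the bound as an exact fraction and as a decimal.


E[|E(G)|] = C(37, 2)·p = 666 · (1/370) = 9/5.
E[α(G)] ≥ n − E[|E(G)|] = 37 − 9/5 = 176/5.
Numerically: ≈ 35.200000.
(This is only a lower bound; the true E[α(G)] may be larger.)

E[α(G)] ≥ 176/5 ≈ 35.200000.


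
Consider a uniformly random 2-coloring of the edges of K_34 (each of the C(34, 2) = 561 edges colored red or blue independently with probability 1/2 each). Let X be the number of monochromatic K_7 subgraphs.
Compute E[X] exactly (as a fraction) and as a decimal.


Let X = Σ_S X_S over the C(34, 7) = 5379616 subsets S of size 7, where X_S = 1 if the K_7 on S is monochromatic.
For a fixed S, the K_7 on S has C(7, 2) = 21 edges. P[all 21 edges red] = (1/2)^21, and likewise for blue, so P[monochromatic] = 2·(1/2)^21 = 2^{1 − 21} = 1/1048576.
By linearity of expectation: E[X] = C(34, 7) · 2^{1 − 21} = 5379616 · 1/1048576 = 168113/32768.
Numerically: E[X] ≈ 5.130.

E[X] = C(34,7)·2^(1−C(7,2)) = 168113/32768 ≈ 5.130.


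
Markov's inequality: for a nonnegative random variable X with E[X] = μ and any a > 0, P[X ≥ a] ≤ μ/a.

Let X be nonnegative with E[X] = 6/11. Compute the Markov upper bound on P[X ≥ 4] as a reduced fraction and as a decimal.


μ = E[X] = 6/11, a = 4.
Markov: P[X ≥ 4] ≤ μ/a = (6/11)/4 = 3/22.
Numerically: ≈ 0.136.
(Since a = 4 > μ = 0.545, the bound 3/22 is < 1 and informative.)

P[X ≥ 4] ≤ 3/22 ≈ 0.136.


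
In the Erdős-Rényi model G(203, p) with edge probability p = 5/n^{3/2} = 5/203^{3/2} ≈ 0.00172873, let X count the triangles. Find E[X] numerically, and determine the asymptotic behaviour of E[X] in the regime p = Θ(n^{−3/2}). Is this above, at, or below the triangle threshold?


Number of potential triangles: C(203, 3) = 1373701.
Each occurs with probability p³ ≈ (0.00172873)³ ≈ 5.16627884e-09.
By linearity: E[X] = C(203, 3)·p³ ≈ 1373701 · 5.16627884e-09 ≈ 0.007097.
Since α = 3/2 > 1, p = c/n^{3/2} = o(1/n) is below the triangle threshold p ~ 1/n. Asymptotically E[X] ~ (c³/6)·n^{3(1−α)} = (5³/6)·n^{-1.5} → 0, so by Markov's inequality G has no triangles w.h.p.

E[X] ≈ 0.007097; in regime p = Θ(1/n^{3/2}) E[X] tends to 0 (below the triangle threshold p ~ 1/n).


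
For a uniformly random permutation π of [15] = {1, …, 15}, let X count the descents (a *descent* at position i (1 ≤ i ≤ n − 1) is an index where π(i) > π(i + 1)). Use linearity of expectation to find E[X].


Write X = Σ X_I over i = 1, …, 14, with X_I the indicator of one descent.
There are 14 indicators.
For each fixed i, the pair (π(i), π(i+1)) is a uniformly random ordered pair of distinct values from {1, …, 15}; by symmetry P[π(i) > π(i+1)] = 1/2.
By linearity: E[X] = 14 · (1/2) = (15 − 1) · (1/2) = 7 ≈ 7.000.

E[X] = 7 = 7.000.


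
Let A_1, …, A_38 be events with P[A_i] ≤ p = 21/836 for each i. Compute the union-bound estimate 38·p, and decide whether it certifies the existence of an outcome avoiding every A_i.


Union bound: P[∪_{i=1}^{38} A_i] ≤ Σ_i P[A_i] ≤ 38·p = 38·(21/836) = 21/22.
Numerically: 21/22 ≈ 0.9545.
Is 21/22 < 1? YES.
Since P[∪ A_i] ≤ 21/22 < 1, the complement has P[∩ A_i^c] ≥ 1 − 21/22 = 1/22 > 0, so some outcome avoids every A_i.

38·p = 21/22 ≈ 0.9545; existence CERTIFIED by the union bound.


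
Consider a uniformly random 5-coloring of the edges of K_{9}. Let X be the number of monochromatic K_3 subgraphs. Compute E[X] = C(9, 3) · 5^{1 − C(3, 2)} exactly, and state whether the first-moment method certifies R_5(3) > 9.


E[X] = C(9, 3) · 5^{1 − 3} = 84 · 5^{−2} = 84/25.
As a reduced fraction: E[X] = 84/25 ≈ 3.360000.
Is E[X] < 1? NO.
Since E[X] ≥ 1, the first-moment bound is inconclusive at n = 9; it does NOT by itself certify R_5(3) > 9.

E[X] = 84/25 ≈ 3.360000; E[X] ≥ 1; first-moment method inconclusive here.


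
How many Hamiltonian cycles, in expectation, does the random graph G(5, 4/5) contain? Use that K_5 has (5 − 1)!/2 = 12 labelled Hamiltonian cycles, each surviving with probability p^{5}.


K_5 has (5 − 1)!/2 = 12 labelled Hamiltonian cycles.
For each such Hamiltonian cycle H, let X_H = 1 if all 5 edges of H are present in G. Then P[X_H = 1] = p^{5} = (4/5)^{5} = 1024/3125.
By linearity: E[X] = Σ_H E[X_H] = 12 · p^{5} = 12 · 1024/3125 = 12288/3125.
Numerically: E[X] ≈ 3.93.

E[X] = 12 · (4/5)^{5} = 12288/3125 ≈ 3.93.


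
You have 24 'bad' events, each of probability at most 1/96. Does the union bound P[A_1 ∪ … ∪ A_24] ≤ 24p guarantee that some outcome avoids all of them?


Union bound: P[∪_{i=1}^{24} A_i] ≤ Σ_i P[A_i] ≤ 24·p = 24·(1/96) = 1/4.
Numerically: 1/4 ≈ 0.25000.
Is 1/4 < 1? YES.
Since P[∪ A_i] ≤ 1/4 < 1, the complement has P[∩ A_i^c] ≥ 1 − 1/4 = 3/4 > 0, so some outcome avoids every A_i.

24·p = 1/4 ≈ 0.25000; existence CERTIFIED by the union bound.


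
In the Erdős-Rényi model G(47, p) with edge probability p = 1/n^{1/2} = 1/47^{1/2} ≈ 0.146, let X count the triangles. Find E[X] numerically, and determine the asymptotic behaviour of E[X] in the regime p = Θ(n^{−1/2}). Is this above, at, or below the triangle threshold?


Number of potential triangles: C(47, 3) = 16215.
Each occurs with probability p³ ≈ (0.146)³ ≈ 3.10351e-03.
By linearity: E[X] = C(47, 3)·p³ ≈ 16215 · 3.10351e-03 ≈ 50.323.
Since α = 1/2 < 1, p = c/n^{1/2} ≫ 1/n is above the triangle threshold p ~ 1/n. Asymptotically E[X] ~ (c³/6)·n^{3(1−α)} = (1³/6)·n^{1.5} → ∞; triangles are abundant w.h.p.

E[X] ≈ 50.323; in regime p = Θ(1/n^{1/2}) E[X] diverges (above the triangle threshold p ~ 1/n).


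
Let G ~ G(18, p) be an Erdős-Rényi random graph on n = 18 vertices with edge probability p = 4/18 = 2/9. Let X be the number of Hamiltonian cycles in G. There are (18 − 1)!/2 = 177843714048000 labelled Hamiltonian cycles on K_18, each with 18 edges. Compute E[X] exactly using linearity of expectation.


K_18 has (18 − 1)!/2 = 177843714048000 labelled Hamiltonian cycles.
For each such Hamiltonian cycle H, let X_H = 1 if all 18 edges of H are present in G. Then P[X_H = 1] = p^{18} = (2/9)^{18} = 262144/150094635296999121.
By linearity of expectation: E[X] = Σ_H E[X_H] = 177843714048000 · p^{18} = 177843714048000 · 262144/150094635296999121 = 63951526166528000/205891132094649.
Numerically: E[X] ≈ 311.

E[X] = 177843714048000 · (2/9)^{18} = 63951526166528000/205891132094649 ≈ 311.


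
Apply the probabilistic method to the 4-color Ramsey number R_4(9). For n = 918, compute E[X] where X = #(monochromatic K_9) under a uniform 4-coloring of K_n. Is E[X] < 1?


E[X] = C(918, 9) · 4^{1 − 36} = 1226696518272037432620 · 4^{−35} = 1226696518272037432620/1180591620717411303424.
As a reduced fraction: E[X] = 306674129568009358155/295147905179352825856 ≈ 1.0390524.
Is E[X] < 1? NO.
Since E[X] ≥ 1, the first-moment bound is inconclusive at n = 918; it does NOT by itself certify R_4(9) > 918.

E[X] = 306674129568009358155/295147905179352825856 ≈ 1.0390524; E[X] ≥ 1; first-moment method inconclusive here.


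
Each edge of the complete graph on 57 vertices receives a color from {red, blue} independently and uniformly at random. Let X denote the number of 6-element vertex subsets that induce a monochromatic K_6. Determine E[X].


Let X = Σ_S X_S over the C(57, 6) = 36288252 subsets S of size 6, where X_S = 1 if the K_6 on S is monochromatic.
For a fixed S, the K_6 on S has C(6, 2) = 15 edges. P[all 15 edges red] = (1/2)^15, and likewise for blue, so P[monochromatic] = 2·(1/2)^15 = 2^{1 − 15} = 1/16384.
By linearity of expectation: E[X] = C(57, 6) · 2^{1 − 15} = 36288252 · 1/16384 = 9072063/4096.
Numerically: E[X] ≈ 2214.8591.

E[X] = C(57,6)·2^(1−C(6,2)) = 9072063/4096 ≈ 2214.8591.


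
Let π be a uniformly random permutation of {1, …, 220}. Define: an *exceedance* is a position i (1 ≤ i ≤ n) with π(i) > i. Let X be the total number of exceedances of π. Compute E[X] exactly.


Write X = Σ_{i=1}^{220} X_i, where X_i = 1_{π(i) > i}.
For each fixed i, π(i) is uniform over {1, …, 220} (marginal of a uniform permutation), so P[π(i) > i] = (n − i)/n. Summing: Σ_{i=1}^{220} (n − i)/n = (0 + 1 + … + 219)/220 = 220(220 − 1)/(2·220) = (220 − 1)/2.
Hence E[X] = Σ_{i=1}^{220} (220 − i)/220 = 219/2 ≈ 109.500.

E[X] = 219/2 = 109.500.


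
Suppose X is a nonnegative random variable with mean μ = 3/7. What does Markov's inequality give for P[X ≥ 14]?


μ = E[X] = 3/7, a = 14.
Markov: P[X ≥ 14] ≤ μ/a = (3/7)/14 = 3/98.
Numerically: ≈ 0.031.
(Since a = 14 > μ = 0.429, the bound 3/98 is < 1 and informative.)

P[X ≥ 14] ≤ 3/98 ≈ 0.031.


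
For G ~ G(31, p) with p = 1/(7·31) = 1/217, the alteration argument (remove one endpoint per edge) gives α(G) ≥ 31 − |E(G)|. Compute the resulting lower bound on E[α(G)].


E[|E(G)|] = C(31, 2)·p = 465 · (1/217) = 15/7.
E[α(G)] ≥ n − E[|E(G)|] = 31 − 15/7 = 202/7.
Numerically: ≈ 28.85714.
(This is only a lower bound; the true E[α(G)] may be larger.)

E[α(G)] ≥ 202/7 ≈ 28.85714.


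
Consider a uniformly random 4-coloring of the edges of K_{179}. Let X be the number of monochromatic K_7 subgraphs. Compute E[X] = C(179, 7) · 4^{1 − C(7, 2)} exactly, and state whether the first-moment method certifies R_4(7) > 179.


E[X] = C(179, 7) · 4^{1 − 21} = 1037437234460 · 4^{−20} = 1037437234460/1099511627776.
As a reduced fraction: E[X] = 259359308615/274877906944 ≈ 0.943544.
Is E[X] < 1? YES.
Since E[X] < 1, there exists a 4-coloring of K_{179} with no monochromatic K_7; hence R_4(7) > 179.

E[X] = 259359308615/274877906944 ≈ 0.943544; E[X] < 1, so R_4(7) > 179.


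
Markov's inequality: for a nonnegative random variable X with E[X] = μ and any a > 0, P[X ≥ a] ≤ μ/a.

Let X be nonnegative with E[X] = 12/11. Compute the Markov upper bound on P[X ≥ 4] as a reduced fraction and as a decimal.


μ = E[X] = 12/11, a = 4.
Markov: P[X ≥ 4] ≤ μ/a = (12/11)/4 = 3/11.
Numerically: ≈ 0.27273.
(Since a = 4 > μ = 1.09091, the bound 3/11 is < 1 and informative.)

P[X ≥ 4] ≤ 3/11 ≈ 0.27273.


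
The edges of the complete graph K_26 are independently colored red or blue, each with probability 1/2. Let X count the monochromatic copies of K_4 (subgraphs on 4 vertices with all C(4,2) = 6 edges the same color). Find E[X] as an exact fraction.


Let X = Σ_S X_S over the C(26, 4) = 14950 subsets S of size 4, where X_S = 1 if the K_4 on S is monochromatic.
For a fixed S, the K_4 on S has C(4, 2) = 6 edges. P[all 6 edges red] = (1/2)^6, and likewise for blue, so P[monochromatic] = 2·(1/2)^6 = 2^{1 − 6} = 1/32.
Summing: E[X] = C(26, 4) · 2^{1 − 6} = 14950 · 1/32 = 7475/16.
Numerically: E[X] ≈ 467.18750.

E[X] = C(26,4)·2^(1−C(4,2)) = 7475/16 ≈ 467.18750.


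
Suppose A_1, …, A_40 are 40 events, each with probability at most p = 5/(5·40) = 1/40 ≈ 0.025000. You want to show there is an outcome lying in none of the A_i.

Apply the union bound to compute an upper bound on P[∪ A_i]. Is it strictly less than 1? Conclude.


Union bound: P[∪_{i=1}^{40} A_i] ≤ Σ_i P[A_i] ≤ 40·p = 40·(1/40) = 1.
Numerically: 1 ≈ 1.000000.
Is 1 < 1? NO.
Since the bound 1 is ≥ 1, the union bound is uninformative here; it does NOT by itself certify existence.

40·p = 1 ≈ 1.000000; existence NOT certified by the union bound.


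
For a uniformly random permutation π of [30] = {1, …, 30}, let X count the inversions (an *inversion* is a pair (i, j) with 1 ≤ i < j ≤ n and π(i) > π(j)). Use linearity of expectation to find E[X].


Write X = Σ X_I over the C(30, 2) = 435 pairs i < j, with X_I the indicator of one inversion.
There are 435 indicators.
For each fixed pair i < j, the values π(i) and π(j) are two distinct elements of {1, …, 30} in uniformly random order; by symmetry P[π(i) > π(j)] = 1/2.
By linearity: E[X] = 435 · (1/2) = C(30, 2) · (1/2) = 435/2 = 435/2 ≈ 217.50000.

E[X] = 435/2 = 217.50000.


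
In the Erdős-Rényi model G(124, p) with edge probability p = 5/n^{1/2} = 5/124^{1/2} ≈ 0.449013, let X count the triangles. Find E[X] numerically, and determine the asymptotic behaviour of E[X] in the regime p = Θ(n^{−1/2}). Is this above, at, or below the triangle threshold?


Number of potential triangles: C(124, 3) = 310124.
Each occurs with probability p³ ≈ (0.449013)³ ≈ 9.05268659e-02.
By linearity: E[X] = C(124, 3)·p³ ≈ 310124 · 9.05268659e-02 ≈ 28074.553773.
Since α = 1/2 < 1, p = c/n^{1/2} ≫ 1/n is above the triangle threshold p ~ 1/n. Asymptotically E[X] ~ (c³/6)·n^{3(1−α)} = (5³/6)·n^{1.5} → ∞; triangles are abundant w.h.p.

E[X] ≈ 28074.553773; in regime p = Θ(1/n^{1/2}) E[X] diverges (above the triangle threshold p ~ 1/n).


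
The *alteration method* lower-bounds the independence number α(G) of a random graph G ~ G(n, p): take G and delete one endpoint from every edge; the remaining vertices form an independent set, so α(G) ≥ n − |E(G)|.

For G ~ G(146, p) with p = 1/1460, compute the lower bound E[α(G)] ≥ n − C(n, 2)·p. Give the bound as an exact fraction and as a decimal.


E[|E(G)|] = C(146, 2)·p = 10585 · (1/1460) = 29/4.
E[α(G)] ≥ n − E[|E(G)|] = 146 − 29/4 = 555/4.
Numerically: ≈ 138.75000.
(This is only a lower bound; the true E[α(G)] may be larger.)

E[α(G)] ≥ 555/4 ≈ 138.75000.


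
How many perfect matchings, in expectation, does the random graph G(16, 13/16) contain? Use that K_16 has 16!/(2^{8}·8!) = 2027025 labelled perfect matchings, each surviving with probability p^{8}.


K_16 has 16!/(2^{8}·8!) = 2027025 labelled perfect matchings.
For each such perfect matching H, let X_H = 1 if all 8 edges of H are present in G. Then P[X_H = 1] = p^{8} = (13/16)^{8} = 815730721/4294967296.
Summing the indicators: E[X] = Σ_H E[X_H] = 2027025 · p^{8} = 2027025 · 815730721/4294967296 = 1653506564735025/4294967296.
Numerically: E[X] ≈ 3.85e+05.

E[X] = 2027025 · (13/16)^{8} = 1653506564735025/4294967296 ≈ 3.85e+05.


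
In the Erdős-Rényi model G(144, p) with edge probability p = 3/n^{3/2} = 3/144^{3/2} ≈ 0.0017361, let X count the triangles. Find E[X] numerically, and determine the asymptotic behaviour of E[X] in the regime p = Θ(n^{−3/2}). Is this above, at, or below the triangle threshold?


Number of potential triangles: C(144, 3) = 487344.
Each occurs with probability p³ ≈ (0.0017361)³ ≈ 5.2327809e-09.
By linearity: E[X] = C(144, 3)·p³ ≈ 487344 · 5.2327809e-09 ≈ 0.00255.
Since α = 3/2 > 1, p = c/n^{3/2} = o(1/n) is below the triangle threshold p ~ 1/n. Asymptotically E[X] ~ (c³/6)·n^{3(1−α)} = (3³/6)·n^{-1.5} → 0, so by Markov's inequality G has no triangles w.h.p.

E[X] ≈ 0.00255; in regime p = Θ(1/n^{3/2}) E[X] tends to 0 (below the triangle threshold p ~ 1/n).


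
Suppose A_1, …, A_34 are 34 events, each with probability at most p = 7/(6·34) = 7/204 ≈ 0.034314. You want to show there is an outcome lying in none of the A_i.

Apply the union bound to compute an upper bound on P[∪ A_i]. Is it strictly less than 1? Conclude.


Union bound: P[∪_{i=1}^{34} A_i] ≤ Σ_i P[A_i] ≤ 34·p = 34·(7/204) = 7/6.
Numerically: 7/6 ≈ 1.166667.
Is 7/6 < 1? NO.
Since the bound 7/6 is ≥ 1, the union bound is uninformative here; it does NOT by itself certify existence.

34·p = 7/6 ≈ 1.166667; existence NOT certified by the union bound.


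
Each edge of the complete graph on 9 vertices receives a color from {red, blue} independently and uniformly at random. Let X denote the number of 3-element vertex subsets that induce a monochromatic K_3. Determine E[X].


Let X = Σ_S X_S over the C(9, 3) = 84 subsets S of size 3, where X_S = 1 if the K_3 on S is monochromatic.
For a fixed S, the K_3 on S has C(3, 2) = 3 edges. P[all 3 edges red] = (1/2)^3, and likewise for blue, so P[monochromatic] = 2·(1/2)^3 = 2^{1 − 3} = 1/4.
By linearity: E[X] = C(9, 3) · 2^{1 − 3} = 84 · 1/4 = 21.
Numerically: E[X] ≈ 21.00000.

E[X] = C(9,3)·2^(1−C(3,2)) = 21 ≈ 21.00000.


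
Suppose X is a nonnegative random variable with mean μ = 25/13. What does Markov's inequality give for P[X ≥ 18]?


μ = E[X] = 25/13, a = 18.
Markov: P[X ≥ 18] ≤ μ/a = (25/13)/18 = 25/234.
Numerically: ≈ 0.107.
(Since a = 18 > μ = 1.923, the bound 25/234 is < 1 and informative.)

P[X ≥ 18] ≤ 25/234 ≈ 0.107.


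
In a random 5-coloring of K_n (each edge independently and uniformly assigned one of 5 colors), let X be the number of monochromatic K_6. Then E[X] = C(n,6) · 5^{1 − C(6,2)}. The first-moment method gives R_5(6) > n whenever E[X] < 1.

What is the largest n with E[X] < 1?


We need C(n, 6) · 5^{1 − 15} < 1, i.e. C(n, 6) < 5^{15 − 1} = 6103515625.
Check values of n near the boundary:
  n = 125: C(125, 6) = 4690625500; 4690625500 < 6103515625? YES
  n = 126: C(126, 6) = 4925156775; 4925156775 < 6103515625? YES
  n = 127: C(127, 6) = 5169379425; 5169379425 < 6103515625? YES
  n = 128: C(128, 6) = 5423611200; 5423611200 < 6103515625? YES
  n = 129: C(129, 6) = 5688177600; 5688177600 < 6103515625? YES
  n = 130: C(130, 6) = 5963412000; 5963412000 < 6103515625? YES
  n = 131: C(131, 6) = 6249655776; 6249655776 < 6103515625? NO
  n = 132: C(132, 6) = 6547258432; 6547258432 < 6103515625? NO
  n = 133: C(133, 6) = 6856577728; 6856577728 < 6103515625? NO
The largest n with C(n, 6) < 6103515625 is n = 130 (where E[X] = 47707296/48828125 ≈ 0.977045). Hence R_5(6) > 130, i.e. R_5(6) ≥ 131.

Largest n = 130; hence R_5(6) > 130.


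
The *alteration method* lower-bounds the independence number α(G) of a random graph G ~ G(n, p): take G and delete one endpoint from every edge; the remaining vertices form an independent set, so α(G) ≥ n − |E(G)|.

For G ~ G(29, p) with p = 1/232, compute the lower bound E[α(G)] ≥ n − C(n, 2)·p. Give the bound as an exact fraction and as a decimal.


E[|E(G)|] = C(29, 2)·p = 406 · (1/232) = 7/4.
E[α(G)] ≥ n − E[|E(G)|] = 29 − 7/4 = 109/4.
Numerically: ≈ 27.2500.
(This is only a lower bound; the true E[α(G)] may be larger.)

E[α(G)] ≥ 109/4 ≈ 27.2500.


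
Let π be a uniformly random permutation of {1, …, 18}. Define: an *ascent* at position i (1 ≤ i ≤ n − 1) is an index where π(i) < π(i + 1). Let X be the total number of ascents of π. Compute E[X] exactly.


Write X = Σ X_I over i = 1, …, 17, with X_I the indicator of one ascent.
There are 17 indicators.
For each fixed i, the pair (π(i), π(i+1)) is a uniformly random ordered pair of distinct values from {1, …, 18}; by symmetry P[π(i) < π(i+1)] = 1/2.
By linearity: E[X] = 17 · (1/2) = (18 − 1) · (1/2) = 17/2 ≈ 8.500.

E[X] = 17/2 = 8.500.


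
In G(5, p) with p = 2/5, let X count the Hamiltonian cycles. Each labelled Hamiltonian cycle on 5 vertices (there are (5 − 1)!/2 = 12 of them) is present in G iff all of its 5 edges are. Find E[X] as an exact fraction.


K_5 has (5 − 1)!/2 = 12 labelled Hamiltonian cycles.
For each such Hamiltonian cycle H, let X_H = 1 if all 5 edges of H are present in G. Then P[X_H = 1] = p^{5} = (2/5)^{5} = 32/3125.
By linearity of expectation: E[X] = Σ_H E[X_H] = 12 · p^{5} = 12 · 32/3125 = 384/3125.
Numerically: E[X] ≈ 0.12288.

E[X] = 12 · (2/5)^{5} = 384/3125 ≈ 0.12288.


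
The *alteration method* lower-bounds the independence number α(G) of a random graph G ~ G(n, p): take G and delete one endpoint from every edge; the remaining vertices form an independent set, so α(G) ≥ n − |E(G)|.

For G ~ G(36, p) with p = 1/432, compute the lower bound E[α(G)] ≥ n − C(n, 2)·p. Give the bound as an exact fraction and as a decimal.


E[|E(G)|] = C(36, 2)·p = 630 · (1/432) = 35/24.
E[α(G)] ≥ n − E[|E(G)|] = 36 − 35/24 = 829/24.
Numerically: ≈ 34.54167.
(This is only a lower bound; the true E[α(G)] may be larger.)

E[α(G)] ≥ 829/24 ≈ 34.54167.


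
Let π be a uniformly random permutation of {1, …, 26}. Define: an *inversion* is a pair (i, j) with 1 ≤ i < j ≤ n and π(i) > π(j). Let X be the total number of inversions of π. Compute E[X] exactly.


Write X = Σ X_I over the C(26, 2) = 325 pairs i < j, with X_I the indicator of one inversion.
There are 325 indicators.
For each fixed pair i < j, the values π(i) and π(j) are two distinct elements of {1, …, 26} in uniformly random order; by symmetry P[π(i) > π(j)] = 1/2.
By linearity: E[X] = 325 · (1/2) = C(26, 2) · (1/2) = 325/2 = 325/2 ≈ 162.500000.

E[X] = 325/2 = 162.500000.


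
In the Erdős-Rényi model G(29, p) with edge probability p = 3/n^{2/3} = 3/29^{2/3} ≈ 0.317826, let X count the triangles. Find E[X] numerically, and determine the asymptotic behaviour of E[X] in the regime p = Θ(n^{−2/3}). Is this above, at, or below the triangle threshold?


Number of potential triangles: C(29, 3) = 3654.
Each occurs with probability p³ ≈ (0.317826)³ ≈ 3.21046373e-02.
By linearity: E[X] = C(29, 3)·p³ ≈ 3654 · 3.21046373e-02 ≈ 117.310345.
Since α = 2/3 < 1, p = c/n^{2/3} ≫ 1/n is above the triangle threshold p ~ 1/n. Asymptotically E[X] ~ (c³/6)·n^{3(1−α)} = (3³/6)·n^{1} → ∞; triangles are abundant w.h.p.

E[X] ≈ 117.310345; in regime p = Θ(1/n^{2/3}) E[X] diverges (above the triangle threshold p ~ 1/n).


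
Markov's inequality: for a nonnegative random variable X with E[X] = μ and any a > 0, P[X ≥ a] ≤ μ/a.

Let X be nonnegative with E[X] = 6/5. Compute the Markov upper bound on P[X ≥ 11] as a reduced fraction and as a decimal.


μ = E[X] = 6/5, a = 11.
Markov: P[X ≥ 11] ≤ μ/a = (6/5)/11 = 6/55.
Numerically: ≈ 0.1091.
(Since a = 11 > μ = 1.2000, the bound 6/55 is < 1 and informative.)

P[X ≥ 11] ≤ 6/55 ≈ 0.1091.


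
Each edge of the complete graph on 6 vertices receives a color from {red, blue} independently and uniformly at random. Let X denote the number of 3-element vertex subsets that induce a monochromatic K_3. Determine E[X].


Let X = Σ_S X_S over the C(6, 3) = 20 subsets S of size 3, where X_S = 1 if the K_3 on S is monochromatic.
For a fixed S, the K_3 on S has C(3, 2) = 3 edges. P[all 3 edges red] = (1/2)^3, and likewise for blue, so P[monochromatic] = 2·(1/2)^3 = 2^{1 − 3} = 1/4.
By linearity of expectation: E[X] = C(6, 3) · 2^{1 − 3} = 20 · 1/4 = 5.
Numerically: E[X] ≈ 5.0000.

E[X] = C(6,3)·2^(1−C(3,2)) = 5 ≈ 5.0000.


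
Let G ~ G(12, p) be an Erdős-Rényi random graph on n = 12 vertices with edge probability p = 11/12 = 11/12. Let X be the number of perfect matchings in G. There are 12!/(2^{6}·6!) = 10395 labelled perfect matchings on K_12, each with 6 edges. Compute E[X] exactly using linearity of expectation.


K_12 has 12!/(2^{6}·6!) = 10395 labelled perfect matchings.
For each such perfect matching H, let X_H = 1 if all 6 edges of H are present in G. Then P[X_H = 1] = p^{6} = (11/12)^{6} = 1771561/2985984.
Summing the indicators: E[X] = Σ_H E[X_H] = 10395 · p^{6} = 10395 · 1771561/2985984 = 682050985/110592.
Numerically: E[X] ≈ 6167.3.

E[X] = 10395 · (11/12)^{6} = 682050985/110592 ≈ 6167.3.


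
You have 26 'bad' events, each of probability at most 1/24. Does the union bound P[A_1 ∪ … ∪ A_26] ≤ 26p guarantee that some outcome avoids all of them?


Union bound: P[∪_{i=1}^{26} A_i] ≤ Σ_i P[A_i] ≤ 26·p = 26·(1/24) = 13/12.
Numerically: 13/12 ≈ 1.083.
Is 13/12 < 1? NO.
Since the bound 13/12 is ≥ 1, the union bound is uninformative here; it does NOT by itself certify existence.

26·p = 13/12 ≈ 1.083; existence NOT certified by the union bound.


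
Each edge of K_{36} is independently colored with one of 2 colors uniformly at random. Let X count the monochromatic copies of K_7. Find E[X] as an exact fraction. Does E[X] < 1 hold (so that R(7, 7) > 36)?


E[X] = C(36, 7) · 2^{1 − 21} = 8347680 · 2^{−20} = 8347680/1048576.
As a reduced fraction: E[X] = 260865/32768 ≈ 7.9609680.
Is E[X] < 1? NO.
Since E[X] ≥ 1, the first-moment bound is inconclusive at n = 36; it does NOT by itself certify R(7, 7) > 36.

E[X] = 260865/32768 ≈ 7.9609680; E[X] ≥ 1; first-moment method inconclusive here.


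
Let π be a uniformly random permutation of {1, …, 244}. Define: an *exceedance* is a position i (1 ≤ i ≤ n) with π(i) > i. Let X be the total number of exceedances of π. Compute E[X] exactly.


Write X = Σ_{i=1}^{244} X_i, where X_i = 1_{π(i) > i}.
For each fixed i, π(i) is uniform over {1, …, 244} (marginal of a uniform permutation), so P[π(i) > i] = (n − i)/n. Summing: Σ_{i=1}^{244} (n − i)/n = (0 + 1 + … + 243)/244 = 244(244 − 1)/(2·244) = (244 − 1)/2.
Hence E[X] = Σ_{i=1}^{244} (244 − i)/244 = 243/2 ≈ 121.50000.

E[X] = 243/2 = 121.50000.


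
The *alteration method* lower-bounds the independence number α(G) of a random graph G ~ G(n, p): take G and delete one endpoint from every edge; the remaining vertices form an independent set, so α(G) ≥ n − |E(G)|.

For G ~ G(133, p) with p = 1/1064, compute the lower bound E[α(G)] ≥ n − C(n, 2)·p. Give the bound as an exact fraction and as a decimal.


E[|E(G)|] = C(133, 2)·p = 8778 · (1/1064) = 33/4.
E[α(G)] ≥ n − E[|E(G)|] = 133 − 33/4 = 499/4.
Numerically: ≈ 124.750.
(This is only a lower bound; the true E[α(G)] may be larger.)

E[α(G)] ≥ 499/4 ≈ 124.750.


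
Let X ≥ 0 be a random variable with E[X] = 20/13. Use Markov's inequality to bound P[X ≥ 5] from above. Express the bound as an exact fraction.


μ = E[X] = 20/13, a = 5.
Markov: P[X ≥ 5] ≤ μ/a = (20/13)/5 = 4/13.
Numerically: ≈ 0.308.
(Since a = 5 > μ = 1.538, the bound 4/13 is < 1 and informative.)

P[X ≥ 5] ≤ 4/13 ≈ 0.308.


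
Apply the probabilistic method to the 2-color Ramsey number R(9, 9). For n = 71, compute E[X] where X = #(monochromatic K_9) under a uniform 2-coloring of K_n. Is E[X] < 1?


E[X] = C(71, 9) · 2^{1 − 36} = 74473879480 · 2^{−35} = 74473879480/34359738368.
As a reduced fraction: E[X] = 9309234935/4294967296 ≈ 2.1674752.
Is E[X] < 1? NO.
Since E[X] ≥ 1, the first-moment bound is inconclusive at n = 71; it does NOT by itself certify R(9, 9) > 71.

E[X] = 9309234935/4294967296 ≈ 2.1674752; E[X] ≥ 1; first-moment method inconclusive here.


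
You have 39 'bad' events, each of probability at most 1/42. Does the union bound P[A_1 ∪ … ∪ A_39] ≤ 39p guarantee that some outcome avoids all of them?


Union bound: P[∪_{i=1}^{39} A_i] ≤ Σ_i P[A_i] ≤ 39·p = 39·(1/42) = 13/14.
Numerically: 13/14 ≈ 0.9285714.
Is 13/14 < 1? YES.
Since P[∪ A_i] ≤ 13/14 < 1, the complement has P[∩ A_i^c] ≥ 1 − 13/14 = 1/14 > 0, so some outcome avoids every A_i.

39·p = 13/14 ≈ 0.9285714; existence CERTIFIED by the union bound.


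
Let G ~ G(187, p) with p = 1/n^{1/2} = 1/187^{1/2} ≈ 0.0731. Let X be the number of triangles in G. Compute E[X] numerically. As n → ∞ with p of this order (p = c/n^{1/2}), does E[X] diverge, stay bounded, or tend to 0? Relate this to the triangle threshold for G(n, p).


Number of potential triangles: C(187, 3) = 1072445.
Each occurs with probability p³ ≈ (0.0731)³ ≈ 3.91055e-04.
By linearity: E[X] = C(187, 3)·p³ ≈ 1072445 · 3.91055e-04 ≈ 419.385.
Since α = 1/2 < 1, p = c/n^{1/2} ≫ 1/n is above the triangle threshold p ~ 1/n. Asymptotically E[X] ~ (c³/6)·n^{3(1−α)} = (1³/6)·n^{1.5} → ∞; triangles are abundant w.h.p.

E[X] ≈ 419.385; in regime p = Θ(1/n^{1/2}) E[X] diverges (above the triangle threshold p ~ 1/n).


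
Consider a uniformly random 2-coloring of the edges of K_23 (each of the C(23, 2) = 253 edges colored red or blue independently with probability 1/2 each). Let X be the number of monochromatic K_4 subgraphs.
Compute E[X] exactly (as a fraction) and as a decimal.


Let X = Σ_S X_S over the C(23, 4) = 8855 subsets S of size 4, where X_S = 1 if the K_4 on S is monochromatic.
For a fixed S, the K_4 on S has C(4, 2) = 6 edges. P[all 6 edges red] = (1/2)^6, and likewise for blue, so P[monochromatic] = 2·(1/2)^6 = 2^{1 − 6} = 1/32.
By linearity of expectation: E[X] = C(23, 4) · 2^{1 − 6} = 8855 · 1/32 = 8855/32.
Numerically: E[X] ≈ 276.719.

E[X] = C(23,4)·2^(1−C(4,2)) = 8855/32 ≈ 276.719.


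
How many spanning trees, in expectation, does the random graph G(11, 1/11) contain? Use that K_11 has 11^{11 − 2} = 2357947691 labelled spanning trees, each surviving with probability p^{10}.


K_11 has 11^{11 − 2} = 2357947691 labelled spanning trees.
For each such spanning tree H, let X_H = 1 if all 10 edges of H are present in G. Then P[X_H = 1] = p^{10} = (1/11)^{10} = 1/25937424601.
By linearity: E[X] = Σ_H E[X_H] = 2357947691 · p^{10} = 2357947691 · 1/25937424601 = 1/11.
Numerically: E[X] ≈ 0.09091.

E[X] = 2357947691 · (1/11)^{10} = 1/11 ≈ 0.09091.


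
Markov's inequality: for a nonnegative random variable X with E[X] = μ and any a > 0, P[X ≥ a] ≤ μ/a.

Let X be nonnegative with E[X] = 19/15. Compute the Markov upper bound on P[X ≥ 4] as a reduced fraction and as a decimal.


μ = E[X] = 19/15, a = 4.
Markov: P[X ≥ 4] ≤ μ/a = (19/15)/4 = 19/60.
Numerically: ≈ 0.3167.
(Since a = 4 > μ = 1.2667, the bound 19/60 is < 1 and informative.)

P[X ≥ 4] ≤ 19/60 ≈ 0.3167.


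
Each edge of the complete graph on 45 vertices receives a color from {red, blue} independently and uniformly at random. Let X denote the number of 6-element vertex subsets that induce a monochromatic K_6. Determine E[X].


Let X = Σ_S X_S over the C(45, 6) = 8145060 subsets S of size 6, where X_S = 1 if the K_6 on S is monochromatic.
For a fixed S, the K_6 on S has C(6, 2) = 15 edges. P[all 15 edges red] = (1/2)^15, and likewise for blue, so P[monochromatic] = 2·(1/2)^15 = 2^{1 − 15} = 1/16384.
By linearity: E[X] = C(45, 6) · 2^{1 − 15} = 8145060 · 1/16384 = 2036265/4096.
Numerically: E[X] ≈ 497.135.

E[X] = C(45,6)·2^(1−C(6,2)) = 2036265/4096 ≈ 497.135.


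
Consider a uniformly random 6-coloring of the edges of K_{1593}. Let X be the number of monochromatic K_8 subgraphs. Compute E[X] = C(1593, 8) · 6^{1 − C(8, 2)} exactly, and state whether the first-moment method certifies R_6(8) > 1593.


E[X] = C(1593, 8) · 6^{1 − 28} = 1010555394551193970323 · 6^{−27} = 1010555394551193970323/1023490369077469249536.
As a reduced fraction: E[X] = 37427977575970147049/37907050706572935168 ≈ 0.987362.
Is E[X] < 1? YES.
Since E[X] < 1, there exists a 6-coloring of K_{1593} with no monochromatic K_8; hence R_6(8) > 1593.

E[X] = 37427977575970147049/37907050706572935168 ≈ 0.987362; E[X] < 1, so R_6(8) > 1593.


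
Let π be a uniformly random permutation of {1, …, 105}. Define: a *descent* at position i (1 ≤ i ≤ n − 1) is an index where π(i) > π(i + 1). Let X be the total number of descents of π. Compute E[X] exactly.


Write X = Σ X_I over i = 1, …, 104, with X_I the indicator of one descent.
There are 104 indicators.
For each fixed i, the pair (π(i), π(i+1)) is a uniformly random ordered pair of distinct values from {1, …, 105}; by symmetry P[π(i) > π(i+1)] = 1/2.
By linearity: E[X] = 104 · (1/2) = (105 − 1) · (1/2) = 52 ≈ 52.000000.

E[X] = 52 = 52.000000.


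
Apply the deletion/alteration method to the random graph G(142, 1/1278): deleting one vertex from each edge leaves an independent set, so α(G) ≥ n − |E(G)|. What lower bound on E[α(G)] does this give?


E[|E(G)|] = C(142, 2)·p = 10011 · (1/1278) = 47/6.
E[α(G)] ≥ n − E[|E(G)|] = 142 − 47/6 = 805/6.
Numerically: ≈ 134.1667.
(This is only a lower bound; the true E[α(G)] may be larger.)

E[α(G)] ≥ 805/6 ≈ 134.1667.


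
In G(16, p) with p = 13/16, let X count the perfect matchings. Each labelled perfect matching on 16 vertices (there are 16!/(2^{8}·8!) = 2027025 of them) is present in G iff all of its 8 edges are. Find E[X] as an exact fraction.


K_16 has 16!/(2^{8}·8!) = 2027025 labelled perfect matchings.
For each such perfect matching H, let X_H = 1 if all 8 edges of H are present in G. Then P[X_H = 1] = p^{8} = (13/16)^{8} = 815730721/4294967296.
By linearity of expectation: E[X] = Σ_H E[X_H] = 2027025 · p^{8} = 2027025 · 815730721/4294967296 = 1653506564735025/4294967296.
Numerically: E[X] ≈ 3.85e+05.

E[X] = 2027025 · (13/16)^{8} = 1653506564735025/4294967296 ≈ 3.85e+05.


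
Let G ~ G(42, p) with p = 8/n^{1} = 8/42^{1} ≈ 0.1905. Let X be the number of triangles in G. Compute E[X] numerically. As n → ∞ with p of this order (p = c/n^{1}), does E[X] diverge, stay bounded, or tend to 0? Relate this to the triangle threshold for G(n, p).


Number of potential triangles: C(42, 3) = 11480.
Each occurs with probability p³ ≈ (0.1905)³ ≈ 6.910701e-03.
By linearity: E[X] = C(42, 3)·p³ ≈ 11480 · 6.910701e-03 ≈ 79.3348.
Here α = 1, so p = 8/n is exactly at the triangle threshold p ~ 1/n. Asymptotically E[X] → c³/6 = 8³/6 = 256/3 ≈ 85.3333, a bounded constant. In this regime the triangle count is asymptotically Poisson(c³/6).

E[X] ≈ 79.3348; in regime p = Θ(1/n^{1}) E[X] stays bounded (at the triangle threshold p ~ 1/n).
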